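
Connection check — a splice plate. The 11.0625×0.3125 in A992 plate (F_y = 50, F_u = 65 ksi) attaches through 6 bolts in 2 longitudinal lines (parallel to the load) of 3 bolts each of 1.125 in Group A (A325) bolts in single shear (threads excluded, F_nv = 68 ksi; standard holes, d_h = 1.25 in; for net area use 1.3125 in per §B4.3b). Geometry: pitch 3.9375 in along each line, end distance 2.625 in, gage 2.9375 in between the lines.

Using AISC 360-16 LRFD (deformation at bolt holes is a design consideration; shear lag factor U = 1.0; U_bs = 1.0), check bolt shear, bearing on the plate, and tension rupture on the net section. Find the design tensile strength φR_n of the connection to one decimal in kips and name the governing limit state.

128.5 kips (net-section rupture governs)

Bolt shear: A_b = π(1.125)²/4 = 0.99402 in². φR_n = 0.75 × 68 × 0.99402 × 6 × 1 = 304.2 kips.
Bearing (0.3125 in plate, F_u = 65 ksi): end bolts L_c = 2.625 − 1.25/2 = 2, R_n = min(1.2×2×0.3125×65, 2.4×1.125×0.3125×65) = 48.75 kips/bolt; interior L_c = 3.9375 − 1.25 = 2.6875, R_n = 54.844 kips/bolt. φR_n = 0.75 × (2×48.75 + 4×54.844) = 237.7 kips.
Tension rupture (net): A_n = (11.0625 − 2×1.3125)×0.3125 = 2.6367 in² (U = 1.0, A_e = A_n). φR_n = 0.75 × 65 × 2.6367 = 128.5 kips.
Governing: min(304.2, 237.7, 128.5) = 128.5 kips → net-section rupture.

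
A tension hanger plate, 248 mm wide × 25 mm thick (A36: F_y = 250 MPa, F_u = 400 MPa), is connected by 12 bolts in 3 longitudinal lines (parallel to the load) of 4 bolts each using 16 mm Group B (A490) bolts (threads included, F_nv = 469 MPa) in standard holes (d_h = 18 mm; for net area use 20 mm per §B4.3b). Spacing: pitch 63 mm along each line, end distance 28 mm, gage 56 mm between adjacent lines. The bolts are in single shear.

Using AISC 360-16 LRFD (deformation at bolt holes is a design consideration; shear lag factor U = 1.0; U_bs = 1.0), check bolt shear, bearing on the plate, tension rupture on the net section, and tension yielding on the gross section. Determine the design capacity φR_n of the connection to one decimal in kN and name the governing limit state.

848.7 kN (bolt shear governs)

Bolt shear: A_b = π(16)²/4 = 201.06 mm². φR_n = 0.75 × 469 × 201.06 × 12 × 1 = 848.7 kN.
Bearing (25 mm plate, F_u = 400 MPa): end bolts L_c = 28 − 18/2 = 19, R_n = min(1.2×19×25×400, 2.4×16×25×400) = 228 kN/bolt; interior L_c = 63 − 18 = 45, R_n = 384 kN/bolt. φR_n = 0.75 × (3×228 + 9×384) = 3105.0 kN.
Tension rupture (net): A_n = (248 − 3×20)×25 = 4700 mm² (U = 1.0, A_e = A_n). φR_n = 0.75 × 400 × 4700 = 1410.0 kN.
Tension yield (gross): A_g = 248×25 = 6200 mm². φR_n = 0.90 × 250 × 6200 = 1395.0 kN.
Governing: min(848.7, 3105.0, 1410.0, 1395.0) = 848.7 kN → bolt shear.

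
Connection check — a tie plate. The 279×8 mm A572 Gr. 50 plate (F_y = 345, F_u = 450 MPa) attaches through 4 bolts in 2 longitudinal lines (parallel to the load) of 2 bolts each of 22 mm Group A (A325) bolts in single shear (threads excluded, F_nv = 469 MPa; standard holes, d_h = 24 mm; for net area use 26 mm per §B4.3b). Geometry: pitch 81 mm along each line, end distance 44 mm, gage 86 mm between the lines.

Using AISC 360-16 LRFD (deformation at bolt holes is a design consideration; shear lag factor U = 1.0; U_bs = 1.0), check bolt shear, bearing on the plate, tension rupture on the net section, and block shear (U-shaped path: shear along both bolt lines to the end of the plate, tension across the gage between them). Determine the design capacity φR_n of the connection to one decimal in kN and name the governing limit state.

Bolt shear: A_b = π(22)²/4 = 380.13 mm². φR_n = 0.75 × 469 × 380.13 × 4 × 1 = 534.8 kN.
Bearing (8 mm plate, F_u = 450 MPa): end bolts L_c = 44 − 24/2 = 32, R_n = min(1.2×32×8×450, 2.4×22×8×450) = 138.24 kN/bolt; interior L_c = 81 − 24 = 57, R_n = 190.08 kN/bolt. φR_n = 0.75 × (2×138.24 + 2×190.08) = 492.5 kN.
Tension rupture (net): A_n = (279 − 2×26)×8 = 1816 mm² (U = 1.0, A_e = A_n). φR_n = 0.75 × 450 × 1816 = 612.9 kN.
Block shear: shear path 2×[44+1×81] = 2×125 mm, A_gv = 2000, A_nv = 2×(125 − 1.5×26)×8 = 1376 mm²; tension across gage: (86 − 1×26)×8 = 480 mm². R_n = min(0.6×450×1376, 0.6×345×2000) + 1.0×450×480 = min(371.52, 414) + 216 = 587.52 kN. φR_n = 0.75 × 587.52 = 440.6 kN.
Governing: min(534.8, 492.5, 612.9, 440.6) = 440.6 kN → block shear.

440.6 kN (block shear governs)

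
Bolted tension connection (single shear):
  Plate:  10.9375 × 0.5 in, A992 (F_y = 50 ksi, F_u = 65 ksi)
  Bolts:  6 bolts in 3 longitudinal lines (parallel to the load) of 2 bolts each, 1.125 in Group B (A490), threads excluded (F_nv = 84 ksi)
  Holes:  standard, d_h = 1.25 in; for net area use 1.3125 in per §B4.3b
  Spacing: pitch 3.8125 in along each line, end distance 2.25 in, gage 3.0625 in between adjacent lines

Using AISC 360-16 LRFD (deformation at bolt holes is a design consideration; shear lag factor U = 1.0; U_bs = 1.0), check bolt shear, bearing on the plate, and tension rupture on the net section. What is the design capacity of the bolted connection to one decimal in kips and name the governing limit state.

Bolt shear: A_b = π(1.125)²/4 = 0.99402 in². φR_n = 0.75 × 84 × 0.99402 × 6 × 1 = 375.7 kips.
Bearing (0.5 in plate, F_u = 65 ksi): end bolts L_c = 2.25 − 1.25/2 = 1.625, R_n = min(1.2×1.625×0.5×65, 2.4×1.125×0.5×65) = 63.375 kips/bolt; interior L_c = 3.8125 − 1.25 = 2.5625, R_n = 87.75 kips/bolt. φR_n = 0.75 × (3×63.375 + 3×87.75) = 340.0 kips.
Tension rupture (net): A_n = (10.9375 − 3×1.3125)×0.5 = 3.5 in² (U = 1.0, A_e = A_n). φR_n = 0.75 × 65 × 3.5 = 170.6 kips.
Governing: min(375.7, 340.0, 170.6) = 170.6 kips → net-section rupture.

170.6 kips (net-section rupture governs)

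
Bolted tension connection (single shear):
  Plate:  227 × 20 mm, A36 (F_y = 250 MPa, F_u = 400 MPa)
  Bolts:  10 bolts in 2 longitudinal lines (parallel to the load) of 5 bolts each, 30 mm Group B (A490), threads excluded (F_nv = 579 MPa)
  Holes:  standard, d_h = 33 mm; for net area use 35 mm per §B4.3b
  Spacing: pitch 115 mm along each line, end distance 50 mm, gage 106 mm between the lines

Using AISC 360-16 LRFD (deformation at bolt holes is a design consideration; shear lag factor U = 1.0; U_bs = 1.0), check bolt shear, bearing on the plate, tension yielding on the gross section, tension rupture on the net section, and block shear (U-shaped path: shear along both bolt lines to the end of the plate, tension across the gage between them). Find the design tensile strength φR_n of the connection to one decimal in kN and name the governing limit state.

Bolt shear: A_b = π(30)²/4 = 706.86 mm². φR_n = 0.75 × 579 × 706.86 × 10 × 1 = 3069.5 kN.
Bearing (20 mm plate, F_u = 400 MPa): end bolts L_c = 50 − 33/2 = 33.5, R_n = min(1.2×33.5×20×400, 2.4×30×20×400) = 321.6 kN/bolt; interior L_c = 115 − 33 = 82, R_n = 576 kN/bolt. φR_n = 0.75 × (2×321.6 + 8×576) = 3938.4 kN.
Tension yield (gross): A_g = 227×20 = 4540 mm². φR_n = 0.90 × 250 × 4540 = 1021.5 kN.
Tension rupture (net): A_n = (227 − 2×35)×20 = 3140 mm² (U = 1.0, A_e = A_n). φR_n = 0.75 × 400 × 3140 = 942.0 kN.
Block shear: shear path 2×[50+4×115] = 2×510 mm, A_gv = 20400, A_nv = 2×(510 − 4.5×35)×20 = 14100 mm²; tension across gage: (106 − 1×35)×20 = 1420 mm². R_n = min(0.6×400×14100, 0.6×250×20400) + 1.0×400×1420 = min(3384, 3060) + 568 = 3628 kN. φR_n = 0.75 × 3628 = 2721.0 kN.
Governing: min(3069.5, 3938.4, 1021.5, 942.0, 2721.0) = 942.0 kN → net-section rupture.

942.0 kN (net-section rupture governs)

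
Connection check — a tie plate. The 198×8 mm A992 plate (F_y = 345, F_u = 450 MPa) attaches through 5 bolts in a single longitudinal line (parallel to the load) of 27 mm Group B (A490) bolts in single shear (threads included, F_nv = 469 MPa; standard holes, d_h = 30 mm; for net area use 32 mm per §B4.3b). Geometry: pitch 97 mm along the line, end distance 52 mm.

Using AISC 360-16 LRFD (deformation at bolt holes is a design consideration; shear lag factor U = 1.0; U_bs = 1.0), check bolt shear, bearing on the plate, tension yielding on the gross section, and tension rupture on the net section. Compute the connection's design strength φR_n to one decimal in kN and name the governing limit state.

448.2 kN (net-section rupture governs)

Bolt shear: A_b = π(27)²/4 = 572.56 mm². φR_n = 0.75 × 469 × 572.56 × 5 × 1 = 1007.0 kN.
Bearing (8 mm plate, F_u = 450 MPa): end bolts L_c = 52 − 30/2 = 37, R_n = min(1.2×37×8×450, 2.4×27×8×450) = 159.84 kN/bolt; interior L_c = 97 − 30 = 67, R_n = 233.28 kN/bolt. φR_n = 0.75 × (1×159.84 + 4×233.28) = 819.7 kN.
Tension yield (gross): A_g = 198×8 = 1584 mm². φR_n = 0.90 × 345 × 1584 = 491.8 kN.
Tension rupture (net): A_n = (198 − 1×32)×8 = 1328 mm² (U = 1.0, A_e = A_n). φR_n = 0.75 × 450 × 1328 = 448.2 kN.
Governing: min(1007.0, 819.7, 491.8, 448.2) = 448.2 kN → net-section rupture.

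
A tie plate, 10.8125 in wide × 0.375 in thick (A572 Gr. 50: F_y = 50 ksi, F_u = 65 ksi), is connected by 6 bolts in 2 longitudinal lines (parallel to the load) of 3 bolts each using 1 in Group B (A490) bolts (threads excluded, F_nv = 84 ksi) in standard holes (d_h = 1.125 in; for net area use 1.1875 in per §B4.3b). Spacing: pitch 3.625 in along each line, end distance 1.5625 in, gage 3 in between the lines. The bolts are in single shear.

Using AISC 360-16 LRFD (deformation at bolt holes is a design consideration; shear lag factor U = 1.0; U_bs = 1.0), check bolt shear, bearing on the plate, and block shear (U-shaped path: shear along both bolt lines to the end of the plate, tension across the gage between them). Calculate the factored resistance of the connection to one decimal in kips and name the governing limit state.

Bolt shear: A_b = π(1)²/4 = 0.7854 in². φR_n = 0.75 × 84 × 0.7854 × 6 × 1 = 296.9 kips.
Bearing (0.375 in plate, F_u = 65 ksi): end bolts L_c = 1.5625 − 1.125/2 = 1, R_n = min(1.2×1×0.375×65, 2.4×1×0.375×65) = 29.25 kips/bolt; interior L_c = 3.625 − 1.125 = 2.5, R_n = 58.5 kips/bolt. φR_n = 0.75 × (2×29.25 + 4×58.5) = 219.4 kips.
Block shear: shear path 2×[1.5625+2×3.625] = 2×8.8125 in, A_gv = 6.6094, A_nv = 2×(8.8125 − 2.5×1.1875)×0.375 = 4.3828 in²; tension across gage: (3 − 1×1.1875)×0.375 = 0.67969 in². R_n = min(0.6×65×4.3828, 0.6×50×6.6094) + 1.0×65×0.67969 = min(170.93, 198.28) + 44.18 = 215.11 kips. φR_n = 0.75 × 215.11 = 161.3 kips.
Governing: min(296.9, 219.4, 161.3) = 161.3 kips → block shear.

161.3 kips (block shear governs)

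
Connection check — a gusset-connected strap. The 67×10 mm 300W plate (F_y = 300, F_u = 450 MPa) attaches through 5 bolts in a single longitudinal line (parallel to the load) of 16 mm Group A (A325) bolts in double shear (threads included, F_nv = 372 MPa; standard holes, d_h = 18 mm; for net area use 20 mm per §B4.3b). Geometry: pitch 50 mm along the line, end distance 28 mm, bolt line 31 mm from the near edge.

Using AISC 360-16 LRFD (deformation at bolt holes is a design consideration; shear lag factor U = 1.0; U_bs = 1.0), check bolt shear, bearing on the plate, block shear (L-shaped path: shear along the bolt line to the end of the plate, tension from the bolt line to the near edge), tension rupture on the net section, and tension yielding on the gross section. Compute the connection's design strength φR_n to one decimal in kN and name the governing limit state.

158.6 kN (net-section rupture governs)

Bolt shear: A_b = π(16)²/4 = 201.06 mm². φR_n = 0.75 × 372 × 201.06 × 5 × 2 = 561.0 kN.
Bearing (10 mm plate, F_u = 450 MPa): end bolts L_c = 28 − 18/2 = 19, R_n = min(1.2×19×10×450, 2.4×16×10×450) = 102.6 kN/bolt; interior L_c = 50 − 18 = 32, R_n = 172.8 kN/bolt. φR_n = 0.75 × (1×102.6 + 4×172.8) = 595.4 kN.
Block shear: shear path 1×[28+4×50] = 1×228 mm, A_gv = 2280, A_nv = 1×(228 − 4.5×20)×10 = 1380 mm²; tension to near edge: (31 − 0.5×20)×10 = 210 mm². R_n = min(0.6×450×1380, 0.6×300×2280) + 1.0×450×210 = min(372.6, 410.4) + 94.5 = 467.1 kN. φR_n = 0.75 × 467.1 = 350.3 kN.
Tension rupture (net): A_n = (67 − 1×20)×10 = 470 mm² (U = 1.0, A_e = A_n). φR_n = 0.75 × 450 × 470 = 158.6 kN.
Tension yield (gross): A_g = 67×10 = 670 mm². φR_n = 0.90 × 300 × 670 = 180.9 kN.
Governing: min(561.0, 595.4, 350.3, 158.6, 180.9) = 158.6 kN → net-section rupture.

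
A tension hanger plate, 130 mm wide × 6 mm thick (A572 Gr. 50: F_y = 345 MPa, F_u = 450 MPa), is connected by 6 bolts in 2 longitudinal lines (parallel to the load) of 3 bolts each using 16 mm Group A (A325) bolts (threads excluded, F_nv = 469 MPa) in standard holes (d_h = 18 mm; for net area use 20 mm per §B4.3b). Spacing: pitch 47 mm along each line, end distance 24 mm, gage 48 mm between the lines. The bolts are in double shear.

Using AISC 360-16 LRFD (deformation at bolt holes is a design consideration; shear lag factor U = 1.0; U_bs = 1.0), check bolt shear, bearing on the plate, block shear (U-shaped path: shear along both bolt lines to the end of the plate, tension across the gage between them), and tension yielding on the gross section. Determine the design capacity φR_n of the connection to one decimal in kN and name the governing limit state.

221.9 kN (block shear governs)

Bolt shear: A_b = π(16)²/4 = 201.06 mm². φR_n = 0.75 × 469 × 201.06 × 6 × 2 = 848.7 kN.
Bearing (6 mm plate, F_u = 450 MPa): end bolts L_c = 24 − 18/2 = 15, R_n = min(1.2×15×6×450, 2.4×16×6×450) = 48.6 kN/bolt; interior L_c = 47 − 18 = 29, R_n = 93.96 kN/bolt. φR_n = 0.75 × (2×48.6 + 4×93.96) = 354.8 kN.
Block shear: shear path 2×[24+2×47] = 2×118 mm, A_gv = 1416, A_nv = 2×(118 − 2.5×20)×6 = 816 mm²; tension across gage: (48 − 1×20)×6 = 168 mm². R_n = min(0.6×450×816, 0.6×345×1416) + 1.0×450×168 = min(220.32, 293.11) + 75.6 = 295.92 kN. φR_n = 0.75 × 295.92 = 221.9 kN.
Tension yield (gross): A_g = 130×6 = 780 mm². φR_n = 0.90 × 345 × 780 = 242.2 kN.
Governing: min(848.7, 354.8, 221.9, 242.2) = 221.9 kN → block shear.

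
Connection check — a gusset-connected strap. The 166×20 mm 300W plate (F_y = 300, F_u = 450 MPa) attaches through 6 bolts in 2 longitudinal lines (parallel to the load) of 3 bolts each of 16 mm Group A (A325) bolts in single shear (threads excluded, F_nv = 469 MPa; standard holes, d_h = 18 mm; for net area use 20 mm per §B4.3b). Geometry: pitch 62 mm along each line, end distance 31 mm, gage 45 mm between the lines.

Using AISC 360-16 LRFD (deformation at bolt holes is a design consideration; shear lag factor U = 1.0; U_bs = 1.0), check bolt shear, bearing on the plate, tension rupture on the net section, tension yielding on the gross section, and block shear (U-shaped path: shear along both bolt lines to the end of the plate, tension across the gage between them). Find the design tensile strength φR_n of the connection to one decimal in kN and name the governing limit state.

Bolt shear: A_b = π(16)²/4 = 201.06 mm². φR_n = 0.75 × 469 × 201.06 × 6 × 1 = 424.3 kN.
Bearing (20 mm plate, F_u = 450 MPa): end bolts L_c = 31 − 18/2 = 22, R_n = min(1.2×22×20×450, 2.4×16×20×450) = 237.6 kN/bolt; interior L_c = 62 − 18 = 44, R_n = 345.6 kN/bolt. φR_n = 0.75 × (2×237.6 + 4×345.6) = 1393.2 kN.
Tension rupture (net): A_n = (166 − 2×20)×20 = 2520 mm² (U = 1.0, A_e = A_n). φR_n = 0.75 × 450 × 2520 = 850.5 kN.
Tension yield (gross): A_g = 166×20 = 3320 mm². φR_n = 0.90 × 300 × 3320 = 896.4 kN.
Block shear: shear path 2×[31+2×62] = 2×155 mm, A_gv = 6200, A_nv = 2×(155 − 2.5×20)×20 = 4200 mm²; tension across gage: (45 − 1×20)×20 = 500 mm². R_n = min(0.6×450×4200, 0.6×300×6200) + 1.0×450×500 = min(1134, 1116) + 225 = 1341 kN. φR_n = 0.75 × 1341 = 1005.8 kN.
Governing: min(424.3, 1393.2, 850.5, 896.4, 1005.8) = 424.3 kN → bolt shear.

424.3 kN (bolt shear governs)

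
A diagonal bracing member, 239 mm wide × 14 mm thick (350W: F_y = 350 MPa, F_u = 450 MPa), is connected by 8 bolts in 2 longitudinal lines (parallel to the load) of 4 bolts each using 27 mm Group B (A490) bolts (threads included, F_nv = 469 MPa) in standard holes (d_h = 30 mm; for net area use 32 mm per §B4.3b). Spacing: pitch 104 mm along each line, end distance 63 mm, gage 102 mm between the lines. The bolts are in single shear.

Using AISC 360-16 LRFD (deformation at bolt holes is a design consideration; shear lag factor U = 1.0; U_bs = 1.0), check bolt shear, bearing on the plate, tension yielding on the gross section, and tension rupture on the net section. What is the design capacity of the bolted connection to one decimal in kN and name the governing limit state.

Bolt shear: A_b = π(27)²/4 = 572.56 mm². φR_n = 0.75 × 469 × 572.56 × 8 × 1 = 1611.2 kN.
Bearing (14 mm plate, F_u = 450 MPa): end bolts L_c = 63 − 30/2 = 48, R_n = min(1.2×48×14×450, 2.4×27×14×450) = 362.88 kN/bolt; interior L_c = 104 − 30 = 74, R_n = 408.24 kN/bolt. φR_n = 0.75 × (2×362.88 + 6×408.24) = 2381.4 kN.
Tension yield (gross): A_g = 239×14 = 3346 mm². φR_n = 0.90 × 350 × 3346 = 1054.0 kN.
Tension rupture (net): A_n = (239 − 2×32)×14 = 2450 mm² (U = 1.0, A_e = A_n). φR_n = 0.75 × 450 × 2450 = 826.9 kN.
Governing: min(1611.2, 2381.4, 1054.0, 826.9) = 826.9 kN → net-section rupture.

826.9 kN (net-section rupture governs)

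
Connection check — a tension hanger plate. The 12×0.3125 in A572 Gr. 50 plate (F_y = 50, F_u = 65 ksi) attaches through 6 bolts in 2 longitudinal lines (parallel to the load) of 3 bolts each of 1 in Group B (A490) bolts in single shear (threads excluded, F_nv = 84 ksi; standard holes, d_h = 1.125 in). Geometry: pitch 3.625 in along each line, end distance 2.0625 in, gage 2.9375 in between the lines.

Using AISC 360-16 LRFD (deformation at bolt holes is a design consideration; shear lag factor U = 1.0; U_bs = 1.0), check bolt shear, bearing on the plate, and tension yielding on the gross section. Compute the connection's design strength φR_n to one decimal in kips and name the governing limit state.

Bolt shear: A_b = π(1)²/4 = 0.7854 in². φR_n = 0.75 × 84 × 0.7854 × 6 × 1 = 296.9 kips.
Bearing (0.3125 in plate, F_u = 65 ksi): end bolts L_c = 2.0625 − 1.125/2 = 1.5, R_n = min(1.2×1.5×0.3125×65, 2.4×1×0.3125×65) = 36.563 kips/bolt; interior L_c = 3.625 − 1.125 = 2.5, R_n = 48.75 kips/bolt. φR_n = 0.75 × (2×36.563 + 4×48.75) = 201.1 kips.
Tension yield (gross): A_g = 12×0.3125 = 3.75 in². φR_n = 0.90 × 50 × 3.75 = 168.8 kips.
Governing: min(296.9, 201.1, 168.8) = 168.8 kips → gross-section yield.

168.8 kips (gross-section yield governs)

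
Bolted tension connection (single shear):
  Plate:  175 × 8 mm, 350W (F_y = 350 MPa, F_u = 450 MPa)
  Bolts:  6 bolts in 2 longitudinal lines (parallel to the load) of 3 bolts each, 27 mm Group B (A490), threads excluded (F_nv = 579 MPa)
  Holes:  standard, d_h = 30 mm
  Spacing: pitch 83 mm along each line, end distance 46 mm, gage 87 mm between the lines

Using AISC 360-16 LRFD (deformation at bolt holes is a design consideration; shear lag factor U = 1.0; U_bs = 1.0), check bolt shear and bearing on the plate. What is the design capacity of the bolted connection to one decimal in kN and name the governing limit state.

Bolt shear: A_b = π(27)²/4 = 572.56 mm². φR_n = 0.75 × 579 × 572.56 × 6 × 1 = 1491.8 kN.
Bearing (8 mm plate, F_u = 450 MPa): end bolts L_c = 46 − 30/2 = 31, R_n = min(1.2×31×8×450, 2.4×27×8×450) = 133.92 kN/bolt; interior L_c = 83 − 30 = 53, R_n = 228.96 kN/bolt. φR_n = 0.75 × (2×133.92 + 4×228.96) = 887.8 kN.
Governing: min(1491.8, 887.8) = 887.8 kN → bearing.

887.8 kN (bearing governs)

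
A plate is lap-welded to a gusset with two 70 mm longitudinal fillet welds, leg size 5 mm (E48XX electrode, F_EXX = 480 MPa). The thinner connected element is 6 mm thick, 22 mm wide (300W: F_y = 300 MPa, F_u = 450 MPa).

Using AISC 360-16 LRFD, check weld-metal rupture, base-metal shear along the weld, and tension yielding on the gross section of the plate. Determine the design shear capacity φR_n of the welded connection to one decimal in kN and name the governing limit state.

35.6 kN (gross-section yield governs)

Weld metal: throat = 0.707×5 = 3.535 mm, L = 2×70 = 140 mm. φR_n = 0.75 × 0.6 × 480 × 3.535 × 140 = 106.9 kN.
Base metal shear (6 mm plate): yield φR_n = 1.0×0.6×300×6×140 = 151.2 kN; rupture φR_n = 0.75×0.6×450×6×140 = 170.1 kN; take 151.2 kN (yield).
Tension yield (gross): A_g = 22×6 = 132 mm². φR_n = 0.90 × 300 × 132 = 35.6 kN.
Governing: min(106.9, 151.2, 35.6) = 35.6 kN → gross-section yield.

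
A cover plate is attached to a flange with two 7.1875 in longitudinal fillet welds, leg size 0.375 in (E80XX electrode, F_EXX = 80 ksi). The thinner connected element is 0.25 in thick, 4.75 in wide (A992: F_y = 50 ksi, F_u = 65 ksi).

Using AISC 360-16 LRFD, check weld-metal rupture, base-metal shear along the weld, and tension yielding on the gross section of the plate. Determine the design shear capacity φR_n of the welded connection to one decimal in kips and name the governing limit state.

Weld metal: throat = 0.707×0.375 = 0.26513 in, L = 2×7.1875 = 14.375 in. φR_n = 0.75 × 0.6 × 80 × 0.26513 × 14.375 = 137.2 kips.
Base metal shear (0.25 in plate): yield φR_n = 1.0×0.6×50×0.25×14.375 = 107.8 kips; rupture φR_n = 0.75×0.6×65×0.25×14.375 = 105.1 kips; take 105.1 kips (rupture).
Tension yield (gross): A_g = 4.75×0.25 = 1.1875 in². φR_n = 0.90 × 50 × 1.1875 = 53.4 kips.
Governing: min(137.2, 105.1, 53.4) = 53.4 kips → gross-section yield.

53.4 kips (gross-section yield governs)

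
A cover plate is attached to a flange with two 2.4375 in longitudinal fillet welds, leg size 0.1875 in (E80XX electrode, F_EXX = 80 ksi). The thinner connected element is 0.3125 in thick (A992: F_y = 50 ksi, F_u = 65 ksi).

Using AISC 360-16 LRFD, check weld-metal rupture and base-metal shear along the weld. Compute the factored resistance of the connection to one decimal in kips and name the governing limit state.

Weld metal: throat = 0.707×0.1875 = 0.13256 in, L = 2×2.4375 = 4.875 in. φR_n = 0.75 × 0.6 × 80 × 0.13256 × 4.875 = 23.3 kips.
Base metal shear (0.3125 in plate): yield φR_n = 1.0×0.6×50×0.3125×4.875 = 45.7 kips; rupture φR_n = 0.75×0.6×65×0.3125×4.875 = 44.6 kips; take 44.6 kips (rupture).
Governing: min(23.3, 44.6) = 23.3 kips → weld metal.

23.3 kips (weld metal governs)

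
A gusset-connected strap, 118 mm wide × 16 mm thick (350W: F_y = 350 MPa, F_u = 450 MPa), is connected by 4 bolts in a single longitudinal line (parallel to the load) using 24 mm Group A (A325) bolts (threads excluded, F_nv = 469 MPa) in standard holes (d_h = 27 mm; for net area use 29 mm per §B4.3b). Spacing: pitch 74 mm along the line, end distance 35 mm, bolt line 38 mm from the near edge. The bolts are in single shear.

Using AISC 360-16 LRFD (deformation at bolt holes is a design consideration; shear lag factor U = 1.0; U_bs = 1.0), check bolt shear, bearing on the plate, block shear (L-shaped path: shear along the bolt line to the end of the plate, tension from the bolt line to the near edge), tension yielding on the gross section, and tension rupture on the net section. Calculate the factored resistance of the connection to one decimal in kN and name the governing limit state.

480.6 kN (net-section rupture governs)

Bolt shear: A_b = π(24)²/4 = 452.39 mm². φR_n = 0.75 × 469 × 452.39 × 4 × 1 = 636.5 kN.
Bearing (16 mm plate, F_u = 450 MPa): end bolts L_c = 35 − 27/2 = 21.5, R_n = min(1.2×21.5×16×450, 2.4×24×16×450) = 185.76 kN/bolt; interior L_c = 74 − 27 = 47, R_n = 406.08 kN/bolt. φR_n = 0.75 × (1×185.76 + 3×406.08) = 1053.0 kN.
Block shear: shear path 1×[35+3×74] = 1×257 mm, A_gv = 4112, A_nv = 1×(257 − 3.5×29)×16 = 2488 mm²; tension to near edge: (38 − 0.5×29)×16 = 376 mm². R_n = min(0.6×450×2488, 0.6×350×4112) + 1.0×450×376 = min(671.76, 863.52) + 169.2 = 840.96 kN. φR_n = 0.75 × 840.96 = 630.7 kN.
Tension yield (gross): A_g = 118×16 = 1888 mm². φR_n = 0.90 × 350 × 1888 = 594.7 kN.
Tension rupture (net): A_n = (118 − 1×29)×16 = 1424 mm² (U = 1.0, A_e = A_n). φR_n = 0.75 × 450 × 1424 = 480.6 kN.
Governing: min(636.5, 1053.0, 630.7, 594.7, 480.6) = 480.6 kN → net-section rupture.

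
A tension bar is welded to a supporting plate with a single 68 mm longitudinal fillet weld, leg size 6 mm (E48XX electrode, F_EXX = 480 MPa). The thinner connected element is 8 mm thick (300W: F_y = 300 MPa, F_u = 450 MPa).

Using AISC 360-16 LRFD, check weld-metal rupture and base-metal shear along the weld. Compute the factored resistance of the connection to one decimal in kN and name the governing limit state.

Weld metal: throat = 0.707×6 = 4.242 mm, L = 68 mm. φR_n = 0.75 × 0.6 × 480 × 4.242 × 68 = 62.3 kN.
Base metal shear (8 mm plate): yield φR_n = 1.0×0.6×300×8×68 = 97.9 kN; rupture φR_n = 0.75×0.6×450×8×68 = 110.2 kN; take 97.9 kN (yield).
Governing: min(62.3, 97.9) = 62.3 kN → weld metal.

62.3 kN (weld metal governs)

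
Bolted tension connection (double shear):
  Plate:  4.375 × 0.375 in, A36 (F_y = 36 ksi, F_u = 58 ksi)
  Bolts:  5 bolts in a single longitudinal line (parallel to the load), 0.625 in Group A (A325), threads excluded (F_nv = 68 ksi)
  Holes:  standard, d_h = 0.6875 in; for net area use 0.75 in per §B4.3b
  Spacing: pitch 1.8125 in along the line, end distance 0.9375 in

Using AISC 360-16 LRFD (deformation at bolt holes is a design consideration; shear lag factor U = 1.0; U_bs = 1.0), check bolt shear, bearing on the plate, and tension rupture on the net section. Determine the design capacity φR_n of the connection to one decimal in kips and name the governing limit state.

Bolt shear: A_b = π(0.625)²/4 = 0.3068 in². φR_n = 0.75 × 68 × 0.3068 × 5 × 2 = 156.5 kips.
Bearing (0.375 in plate, F_u = 58 ksi): end bolts L_c = 0.9375 − 0.6875/2 = 0.59375, R_n = min(1.2×0.59375×0.375×58, 2.4×0.625×0.375×58) = 15.497 kips/bolt; interior L_c = 1.8125 − 0.6875 = 1.125, R_n = 29.363 kips/bolt. φR_n = 0.75 × (1×15.497 + 4×29.363) = 99.7 kips.
Tension rupture (net): A_n = (4.375 − 1×0.75)×0.375 = 1.3594 in² (U = 1.0, A_e = A_n). φR_n = 0.75 × 58 × 1.3594 = 59.1 kips.
Governing: min(156.5, 99.7, 59.1) = 59.1 kips → net-section rupture.

59.1 kips (net-section rupture governs)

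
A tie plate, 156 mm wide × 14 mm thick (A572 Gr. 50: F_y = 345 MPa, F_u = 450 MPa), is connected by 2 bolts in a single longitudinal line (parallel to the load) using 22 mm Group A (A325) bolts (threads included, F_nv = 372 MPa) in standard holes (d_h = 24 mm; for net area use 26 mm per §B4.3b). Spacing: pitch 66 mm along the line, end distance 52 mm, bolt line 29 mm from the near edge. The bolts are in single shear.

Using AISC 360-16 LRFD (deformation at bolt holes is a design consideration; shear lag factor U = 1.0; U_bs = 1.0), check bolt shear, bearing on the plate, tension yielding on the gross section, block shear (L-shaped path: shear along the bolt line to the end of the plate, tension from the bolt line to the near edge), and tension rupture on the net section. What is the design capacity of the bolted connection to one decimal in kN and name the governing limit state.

212.1 kN (bolt shear governs)

Bolt shear: A_b = π(22)²/4 = 380.13 mm². φR_n = 0.75 × 372 × 380.13 × 2 × 1 = 212.1 kN.
Bearing (14 mm plate, F_u = 450 MPa): end bolts L_c = 52 − 24/2 = 40, R_n = min(1.2×40×14×450, 2.4×22×14×450) = 302.4 kN/bolt; interior L_c = 66 − 24 = 42, R_n = 317.52 kN/bolt. φR_n = 0.75 × (1×302.4 + 1×317.52) = 464.9 kN.
Tension yield (gross): A_g = 156×14 = 2184 mm². φR_n = 0.90 × 345 × 2184 = 678.1 kN.
Block shear: shear path 1×[52+1×66] = 1×118 mm, A_gv = 1652, A_nv = 1×(118 − 1.5×26)×14 = 1106 mm²; tension to near edge: (29 − 0.5×26)×14 = 224 mm². R_n = min(0.6×450×1106, 0.6×345×1652) + 1.0×450×224 = min(298.62, 341.96) + 100.8 = 399.42 kN. φR_n = 0.75 × 399.42 = 299.6 kN.
Tension rupture (net): A_n = (156 − 1×26)×14 = 1820 mm² (U = 1.0, A_e = A_n). φR_n = 0.75 × 450 × 1820 = 614.3 kN.
Governing: min(212.1, 464.9, 678.1, 299.6, 614.3) = 212.1 kN → bolt shear.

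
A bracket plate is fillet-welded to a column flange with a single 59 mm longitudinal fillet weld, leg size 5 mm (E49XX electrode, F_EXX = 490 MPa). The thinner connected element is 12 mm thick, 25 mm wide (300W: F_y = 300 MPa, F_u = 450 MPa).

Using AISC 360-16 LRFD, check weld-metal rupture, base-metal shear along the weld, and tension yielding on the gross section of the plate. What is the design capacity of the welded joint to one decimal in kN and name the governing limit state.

46.0 kN (weld metal governs)

Weld metal: throat = 0.707×5 = 3.535 mm, L = 59 mm. φR_n = 0.75 × 0.6 × 490 × 3.535 × 59 = 46.0 kN.
Base metal shear (12 mm plate): yield φR_n = 1.0×0.6×300×12×59 = 127.4 kN; rupture φR_n = 0.75×0.6×450×12×59 = 143.4 kN; take 127.4 kN (yield).
Tension yield (gross): A_g = 25×12 = 300 mm². φR_n = 0.90 × 300 × 300 = 81.0 kN.
Governing: min(46.0, 127.4, 81.0) = 46.0 kN → weld metal.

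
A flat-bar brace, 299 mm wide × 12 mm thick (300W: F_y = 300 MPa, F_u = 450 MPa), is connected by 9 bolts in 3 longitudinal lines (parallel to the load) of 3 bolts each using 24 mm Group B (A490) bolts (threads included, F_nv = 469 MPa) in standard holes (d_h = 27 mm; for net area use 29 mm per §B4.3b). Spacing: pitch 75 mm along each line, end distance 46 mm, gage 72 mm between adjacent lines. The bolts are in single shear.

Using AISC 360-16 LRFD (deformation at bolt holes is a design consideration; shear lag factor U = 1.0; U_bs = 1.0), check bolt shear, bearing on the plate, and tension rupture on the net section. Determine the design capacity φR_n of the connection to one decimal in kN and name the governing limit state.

858.6 kN (net-section rupture governs)

Bolt shear: A_b = π(24)²/4 = 452.39 mm². φR_n = 0.75 × 469 × 452.39 × 9 × 1 = 1432.2 kN.
Bearing (12 mm plate, F_u = 450 MPa): end bolts L_c = 46 − 27/2 = 32.5, R_n = min(1.2×32.5×12×450, 2.4×24×12×450) = 210.6 kN/bolt; interior L_c = 75 − 27 = 48, R_n = 311.04 kN/bolt. φR_n = 0.75 × (3×210.6 + 6×311.04) = 1873.5 kN.
Tension rupture (net): A_n = (299 − 3×29)×12 = 2544 mm² (U = 1.0, A_e = A_n). φR_n = 0.75 × 450 × 2544 = 858.6 kN.
Governing: min(1432.2, 1873.5, 858.6) = 858.6 kN → net-section rupture.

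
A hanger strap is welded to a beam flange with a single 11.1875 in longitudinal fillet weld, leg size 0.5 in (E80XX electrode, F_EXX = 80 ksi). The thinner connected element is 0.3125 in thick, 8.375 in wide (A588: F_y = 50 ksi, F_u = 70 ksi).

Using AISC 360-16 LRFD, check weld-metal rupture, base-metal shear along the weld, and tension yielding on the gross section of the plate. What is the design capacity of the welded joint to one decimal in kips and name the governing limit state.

104.9 kips (base-metal shear governs)

Weld metal: throat = 0.707×0.5 = 0.3535 in, L = 11.1875 in. φR_n = 0.75 × 0.6 × 80 × 0.3535 × 11.1875 = 142.4 kips.
Base metal shear (0.3125 in plate): yield φR_n = 1.0×0.6×50×0.3125×11.1875 = 104.9 kips; rupture φR_n = 0.75×0.6×70×0.3125×11.1875 = 110.1 kips; take 104.9 kips (yield).
Tension yield (gross): A_g = 8.375×0.3125 = 2.6172 in². φR_n = 0.90 × 50 × 2.6172 = 117.8 kips.
Governing: min(142.4, 104.9, 117.8) = 104.9 kips → base-metal shear.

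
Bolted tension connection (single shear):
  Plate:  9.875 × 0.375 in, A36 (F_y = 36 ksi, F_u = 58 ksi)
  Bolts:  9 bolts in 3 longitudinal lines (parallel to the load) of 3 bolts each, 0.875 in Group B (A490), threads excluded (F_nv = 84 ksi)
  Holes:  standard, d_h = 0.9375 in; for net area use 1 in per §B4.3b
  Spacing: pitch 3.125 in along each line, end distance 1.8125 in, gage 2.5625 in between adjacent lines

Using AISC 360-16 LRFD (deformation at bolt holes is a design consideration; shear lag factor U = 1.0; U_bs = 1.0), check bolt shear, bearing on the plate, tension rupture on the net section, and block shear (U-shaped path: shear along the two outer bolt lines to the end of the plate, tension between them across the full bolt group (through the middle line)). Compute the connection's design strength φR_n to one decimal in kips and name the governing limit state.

Bolt shear: A_b = π(0.875)²/4 = 0.60132 in². φR_n = 0.75 × 84 × 0.60132 × 9 × 1 = 340.9 kips.
Bearing (0.375 in plate, F_u = 58 ksi): end bolts L_c = 1.8125 − 0.9375/2 = 1.34375, R_n = min(1.2×1.34375×0.375×58, 2.4×0.875×0.375×58) = 35.072 kips/bolt; interior L_c = 3.125 − 0.9375 = 2.1875, R_n = 45.675 kips/bolt. φR_n = 0.75 × (3×35.072 + 6×45.675) = 284.4 kips.
Tension rupture (net): A_n = (9.875 − 3×1)×0.375 = 2.5781 in² (U = 1.0, A_e = A_n). φR_n = 0.75 × 58 × 2.5781 = 112.1 kips.
Block shear: shear path 2×[1.8125+2×3.125] = 2×8.0625 in, A_gv = 6.0469, A_nv = 2×(8.0625 − 2.5×1)×0.375 = 4.1719 in²; tension across gage: (5.125 − 2×1)×0.375 = 1.1719 in². R_n = min(0.6×58×4.1719, 0.6×36×6.0469) + 1.0×58×1.1719 = min(145.18, 130.61) + 67.97 = 198.58 kips. φR_n = 0.75 × 198.58 = 148.9 kips.
Governing: min(340.9, 284.4, 112.1, 148.9) = 112.1 kips → net-section rupture.

112.1 kips (net-section rupture governs)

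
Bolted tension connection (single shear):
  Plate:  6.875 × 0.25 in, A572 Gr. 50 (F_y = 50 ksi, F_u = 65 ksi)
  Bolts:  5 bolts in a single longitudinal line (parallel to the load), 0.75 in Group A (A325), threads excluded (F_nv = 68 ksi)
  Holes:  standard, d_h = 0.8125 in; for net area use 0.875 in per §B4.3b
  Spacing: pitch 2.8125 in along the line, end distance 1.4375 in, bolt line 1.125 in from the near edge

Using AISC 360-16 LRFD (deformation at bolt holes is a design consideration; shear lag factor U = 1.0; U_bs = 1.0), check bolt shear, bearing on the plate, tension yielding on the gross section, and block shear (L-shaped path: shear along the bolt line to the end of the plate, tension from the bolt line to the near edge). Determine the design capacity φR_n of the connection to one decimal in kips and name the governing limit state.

72.4 kips (block shear governs)

Bolt shear: A_b = π(0.75)²/4 = 0.44179 in². φR_n = 0.75 × 68 × 0.44179 × 5 × 1 = 112.7 kips.
Bearing (0.25 in plate, F_u = 65 ksi): end bolts L_c = 1.4375 − 0.8125/2 = 1.03125, R_n = min(1.2×1.03125×0.25×65, 2.4×0.75×0.25×65) = 20.109 kips/bolt; interior L_c = 2.8125 − 0.8125 = 2, R_n = 29.25 kips/bolt. φR_n = 0.75 × (1×20.109 + 4×29.25) = 102.8 kips.
Tension yield (gross): A_g = 6.875×0.25 = 1.7188 in². φR_n = 0.90 × 50 × 1.7188 = 77.3 kips.
Block shear: shear path 1×[1.4375+4×2.8125] = 1×12.6875 in, A_gv = 3.1719, A_nv = 1×(12.6875 − 4.5×0.875)×0.25 = 2.1875 in²; tension to near edge: (1.125 − 0.5×0.875)×0.25 = 0.17188 in². R_n = min(0.6×65×2.1875, 0.6×50×3.1719) + 1.0×65×0.17188 = min(85.313, 95.157) + 11.172 = 96.485 kips. φR_n = 0.75 × 96.485 = 72.4 kips.
Governing: min(112.7, 102.8, 77.3, 72.4) = 72.4 kips → block shear.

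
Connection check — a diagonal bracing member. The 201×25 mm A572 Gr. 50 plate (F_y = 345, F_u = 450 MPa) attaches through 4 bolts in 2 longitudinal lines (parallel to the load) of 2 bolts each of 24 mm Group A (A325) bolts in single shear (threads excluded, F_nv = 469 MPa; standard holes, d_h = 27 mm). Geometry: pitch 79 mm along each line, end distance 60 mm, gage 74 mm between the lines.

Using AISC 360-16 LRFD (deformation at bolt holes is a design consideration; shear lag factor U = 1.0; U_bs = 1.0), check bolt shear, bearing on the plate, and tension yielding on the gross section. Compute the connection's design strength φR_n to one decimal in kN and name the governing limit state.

636.5 kN (bolt shear governs)

Bolt shear: A_b = π(24)²/4 = 452.39 mm². φR_n = 0.75 × 469 × 452.39 × 4 × 1 = 636.5 kN.
Bearing (25 mm plate, F_u = 450 MPa): end bolts L_c = 60 − 27/2 = 46.5, R_n = min(1.2×46.5×25×450, 2.4×24×25×450) = 627.75 kN/bolt; interior L_c = 79 − 27 = 52, R_n = 648 kN/bolt. φR_n = 0.75 × (2×627.75 + 2×648) = 1913.6 kN.
Tension yield (gross): A_g = 201×25 = 5025 mm². φR_n = 0.90 × 345 × 5025 = 1560.3 kN.
Governing: min(636.5, 1913.6, 1560.3) = 636.5 kN → bolt shear.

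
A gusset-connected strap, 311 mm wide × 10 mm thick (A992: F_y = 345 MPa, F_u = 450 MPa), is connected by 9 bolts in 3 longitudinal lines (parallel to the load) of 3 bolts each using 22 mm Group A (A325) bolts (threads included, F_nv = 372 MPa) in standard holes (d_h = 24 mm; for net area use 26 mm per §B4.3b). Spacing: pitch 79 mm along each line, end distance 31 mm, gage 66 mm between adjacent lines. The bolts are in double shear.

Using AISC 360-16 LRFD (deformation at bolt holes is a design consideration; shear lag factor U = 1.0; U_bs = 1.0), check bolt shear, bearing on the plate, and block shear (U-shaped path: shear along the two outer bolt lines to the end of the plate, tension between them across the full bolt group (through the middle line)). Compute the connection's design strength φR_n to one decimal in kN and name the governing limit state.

772.2 kN (block shear governs)

Bolt shear: A_b = π(22)²/4 = 380.13 mm². φR_n = 0.75 × 372 × 380.13 × 9 × 2 = 1909.0 kN.
Bearing (10 mm plate, F_u = 450 MPa): end bolts L_c = 31 − 24/2 = 19, R_n = min(1.2×19×10×450, 2.4×22×10×450) = 102.6 kN/bolt; interior L_c = 79 − 24 = 55, R_n = 237.6 kN/bolt. φR_n = 0.75 × (3×102.6 + 6×237.6) = 1300.1 kN.
Block shear: shear path 2×[31+2×79] = 2×189 mm, A_gv = 3780, A_nv = 2×(189 − 2.5×26)×10 = 2480 mm²; tension across gage: (132 − 2×26)×10 = 800 mm². R_n = min(0.6×450×2480, 0.6×345×3780) + 1.0×450×800 = min(669.6, 782.46) + 360 = 1029.6 kN. φR_n = 0.75 × 1029.6 = 772.2 kN.
Governing: min(1909.0, 1300.1, 772.2) = 772.2 kN → block shear.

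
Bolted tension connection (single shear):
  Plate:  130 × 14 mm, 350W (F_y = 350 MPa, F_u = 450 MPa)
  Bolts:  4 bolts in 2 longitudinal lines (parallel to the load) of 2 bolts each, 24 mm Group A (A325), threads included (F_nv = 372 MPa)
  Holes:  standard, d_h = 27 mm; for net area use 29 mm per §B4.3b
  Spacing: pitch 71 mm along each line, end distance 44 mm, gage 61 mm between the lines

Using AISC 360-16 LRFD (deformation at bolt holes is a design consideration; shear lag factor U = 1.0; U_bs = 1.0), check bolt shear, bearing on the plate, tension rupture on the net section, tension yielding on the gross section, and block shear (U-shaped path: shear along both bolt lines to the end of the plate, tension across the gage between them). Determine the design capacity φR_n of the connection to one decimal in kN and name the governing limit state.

340.2 kN (net-section rupture governs)

Bolt shear: A_b = π(24)²/4 = 452.39 mm². φR_n = 0.75 × 372 × 452.39 × 4 × 1 = 504.9 kN.
Bearing (14 mm plate, F_u = 450 MPa): end bolts L_c = 44 − 27/2 = 30.5, R_n = min(1.2×30.5×14×450, 2.4×24×14×450) = 230.58 kN/bolt; interior L_c = 71 − 27 = 44, R_n = 332.64 kN/bolt. φR_n = 0.75 × (2×230.58 + 2×332.64) = 844.8 kN.
Tension rupture (net): A_n = (130 − 2×29)×14 = 1008 mm² (U = 1.0, A_e = A_n). φR_n = 0.75 × 450 × 1008 = 340.2 kN.
Tension yield (gross): A_g = 130×14 = 1820 mm². φR_n = 0.90 × 350 × 1820 = 573.3 kN.
Block shear: shear path 2×[44+1×71] = 2×115 mm, A_gv = 3220, A_nv = 2×(115 − 1.5×29)×14 = 2002 mm²; tension across gage: (61 − 1×29)×14 = 448 mm². R_n = min(0.6×450×2002, 0.6×350×3220) + 1.0×450×448 = min(540.54, 676.2) + 201.6 = 742.14 kN. φR_n = 0.75 × 742.14 = 556.6 kN.
Governing: min(504.9, 844.8, 340.2, 573.3, 556.6) = 340.2 kN → net-section rupture.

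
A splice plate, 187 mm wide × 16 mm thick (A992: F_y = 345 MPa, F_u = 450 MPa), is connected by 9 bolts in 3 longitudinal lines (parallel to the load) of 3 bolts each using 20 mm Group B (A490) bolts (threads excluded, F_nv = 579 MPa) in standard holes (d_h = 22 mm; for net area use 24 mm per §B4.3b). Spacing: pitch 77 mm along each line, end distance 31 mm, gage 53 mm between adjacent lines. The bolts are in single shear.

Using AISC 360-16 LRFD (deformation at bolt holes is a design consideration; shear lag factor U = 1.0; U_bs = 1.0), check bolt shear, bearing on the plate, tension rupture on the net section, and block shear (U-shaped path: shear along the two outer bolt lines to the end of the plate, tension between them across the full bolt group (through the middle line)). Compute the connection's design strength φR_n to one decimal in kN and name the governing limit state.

Bolt shear: A_b = π(20)²/4 = 314.16 mm². φR_n = 0.75 × 579 × 314.16 × 9 × 1 = 1227.8 kN.
Bearing (16 mm plate, F_u = 450 MPa): end bolts L_c = 31 − 22/2 = 20, R_n = min(1.2×20×16×450, 2.4×20×16×450) = 172.8 kN/bolt; interior L_c = 77 − 22 = 55, R_n = 345.6 kN/bolt. φR_n = 0.75 × (3×172.8 + 6×345.6) = 1944.0 kN.
Tension rupture (net): A_n = (187 − 3×24)×16 = 1840 mm² (U = 1.0, A_e = A_n). φR_n = 0.75 × 450 × 1840 = 621.0 kN.
Block shear: shear path 2×[31+2×77] = 2×185 mm, A_gv = 5920, A_nv = 2×(185 − 2.5×24)×16 = 4000 mm²; tension across gage: (106 − 2×24)×16 = 928 mm². R_n = min(0.6×450×4000, 0.6×345×5920) + 1.0×450×928 = min(1080, 1225.4) + 417.6 = 1497.6 kN. φR_n = 0.75 × 1497.6 = 1123.2 kN.
Governing: min(1227.8, 1944.0, 621.0, 1123.2) = 621.0 kN → net-section rupture.

621.0 kN (net-section rupture governs)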